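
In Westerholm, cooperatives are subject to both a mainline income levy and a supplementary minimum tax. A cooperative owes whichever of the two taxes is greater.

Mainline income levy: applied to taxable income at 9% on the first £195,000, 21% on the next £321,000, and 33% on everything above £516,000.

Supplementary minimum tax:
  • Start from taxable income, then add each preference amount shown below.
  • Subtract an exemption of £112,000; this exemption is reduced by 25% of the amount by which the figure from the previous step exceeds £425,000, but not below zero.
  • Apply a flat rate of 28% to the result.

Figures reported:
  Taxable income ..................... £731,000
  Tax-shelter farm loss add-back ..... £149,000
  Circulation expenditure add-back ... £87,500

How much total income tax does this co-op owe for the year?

Supplementary minimum tax:
  Adjusted income: £731,000 + £149,000 + £87,500 = £967,500
  Exemption: 25% × (£967,500 − £425,000) = £135,625 ≥ £112,000, so the exemption is fully phased out
  Base: £967,500 − £0 = £967,500
  £967,500 × 28% = £270,900

Mainline income levy:
  £195,000 × 9% = £17,550
  £321,000 × 21% = £67,410
  £215,000 × 33% = £70,950
  → £155,910

£270,900 > £155,910, so the supplementary minimum tax is the binding amount.

£270,900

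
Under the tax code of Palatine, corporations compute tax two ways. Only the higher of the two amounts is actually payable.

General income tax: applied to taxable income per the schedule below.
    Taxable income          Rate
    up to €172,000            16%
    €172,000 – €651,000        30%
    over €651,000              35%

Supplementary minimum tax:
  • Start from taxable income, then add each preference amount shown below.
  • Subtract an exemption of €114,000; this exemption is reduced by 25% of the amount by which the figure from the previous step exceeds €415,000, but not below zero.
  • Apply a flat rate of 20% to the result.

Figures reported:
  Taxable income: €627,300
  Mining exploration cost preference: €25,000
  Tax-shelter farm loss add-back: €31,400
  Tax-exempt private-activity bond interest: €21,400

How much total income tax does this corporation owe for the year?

€164,110

General income tax:
  €172,000 × 16% = €27,520
  €455,300 × 30% = €136,590
  → €164,110

Supplementary minimum tax:
  Adjusted income: €627,300 + €25,000 + €31,400 + €21,400 = €705,100
  Exemption: €114,000 − 25% × (€705,100 − €415,000) = €114,000 − €72,525 = €41,475
  Base: €705,100 − €41,475 = €663,625
  €663,625 × 20% = €132,725

€164,110 > €132,725, so the general income tax governs.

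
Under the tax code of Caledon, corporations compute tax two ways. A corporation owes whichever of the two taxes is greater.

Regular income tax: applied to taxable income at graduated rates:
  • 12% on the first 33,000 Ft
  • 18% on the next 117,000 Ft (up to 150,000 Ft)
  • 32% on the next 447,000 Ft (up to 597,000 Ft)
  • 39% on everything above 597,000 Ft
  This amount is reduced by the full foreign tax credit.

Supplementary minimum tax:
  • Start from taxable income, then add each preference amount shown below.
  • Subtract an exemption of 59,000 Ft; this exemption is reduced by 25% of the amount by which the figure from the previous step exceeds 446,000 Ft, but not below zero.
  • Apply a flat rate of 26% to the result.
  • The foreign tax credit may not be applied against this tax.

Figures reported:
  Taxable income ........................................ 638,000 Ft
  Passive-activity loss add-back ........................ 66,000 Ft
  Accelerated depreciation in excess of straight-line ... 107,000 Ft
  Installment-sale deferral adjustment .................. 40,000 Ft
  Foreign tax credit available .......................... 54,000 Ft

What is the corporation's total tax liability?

Regular income tax:
  33,000 Ft × 12% = 3,960 Ft
  117,000 Ft × 18% = 21,060 Ft
  447,000 Ft × 32% = 143,040 Ft
  41,000 Ft × 39% = 15,990 Ft
  → 184,050 Ft
  Less foreign tax credit 54,000 Ft → 130,050 Ft

Supplementary minimum tax:
  Adjusted income: 638,000 Ft + 66,000 Ft + 107,000 Ft + 40,000 Ft = 851,000 Ft
  Exemption: 25% × (851,000 Ft − 446,000 Ft) = 101,250 Ft ≥ 59,000 Ft, so the exemption is fully phased out
  Base: 851,000 Ft − 0 Ft = 851,000 Ft
  851,000 Ft × 26% = 221,260 Ft

221,260 Ft > 130,050 Ft, so the supplementary minimum tax is the binding amount.

221,260 Ft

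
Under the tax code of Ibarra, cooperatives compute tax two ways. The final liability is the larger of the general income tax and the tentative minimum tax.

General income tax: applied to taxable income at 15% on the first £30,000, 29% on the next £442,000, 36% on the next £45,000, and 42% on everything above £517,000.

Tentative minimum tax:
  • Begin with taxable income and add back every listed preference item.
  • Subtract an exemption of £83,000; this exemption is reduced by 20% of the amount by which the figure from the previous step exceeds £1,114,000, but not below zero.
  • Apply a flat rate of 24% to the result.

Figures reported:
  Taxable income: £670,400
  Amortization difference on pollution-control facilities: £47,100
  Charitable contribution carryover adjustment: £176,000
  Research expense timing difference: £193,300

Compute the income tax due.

£240,912

Tentative minimum tax:
  Adjusted income: £670,400 + £47,100 + £176,000 + £193,300 = £1,086,800
  Exemption: £1,086,800 ≤ £1,114,000, so full £83,000 applies
  Base: £1,086,800 − £83,000 = £1,003,800
  £1,003,800 × 24% = £240,912

General income tax:
  £30,000 × 15% = £4,500
  £442,000 × 29% = £128,180
  £45,000 × 36% = £16,200
  £153,400 × 42% = £64,428
  → £213,308

£240,912 > £213,308, so the tentative minimum tax is the binding amount.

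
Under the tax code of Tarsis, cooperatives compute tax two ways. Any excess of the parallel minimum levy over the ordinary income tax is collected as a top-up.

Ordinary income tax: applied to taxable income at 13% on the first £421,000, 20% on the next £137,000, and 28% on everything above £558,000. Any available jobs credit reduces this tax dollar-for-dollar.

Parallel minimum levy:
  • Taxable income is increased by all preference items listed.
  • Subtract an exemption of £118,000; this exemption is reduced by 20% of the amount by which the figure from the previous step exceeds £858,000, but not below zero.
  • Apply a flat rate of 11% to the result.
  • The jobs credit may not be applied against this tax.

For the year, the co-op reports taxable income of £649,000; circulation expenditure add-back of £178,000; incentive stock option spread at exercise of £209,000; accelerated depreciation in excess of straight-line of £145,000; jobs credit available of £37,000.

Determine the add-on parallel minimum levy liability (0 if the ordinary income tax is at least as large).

£53,426

Ordinary income tax:
  £421,000 × 13% = £54,730
  £137,000 × 20% = £27,400
  £91,000 × 28% = £25,480
  → £107,610
  Less jobs credit £37,000 → £70,610

Parallel minimum levy:
  Adjusted income: £649,000 + £178,000 + £209,000 + £145,000 = £1,181,000
  Exemption: £118,000 − 20% × (£1,181,000 − £858,000) = £118,000 − £64,600 = £53,400
  Base: £1,181,000 − £53,400 = £1,127,600
  £1,127,600 × 11% = £124,036

Excess of parallel minimum levy over ordinary income tax: £124,036 − £70,610 = £53,426.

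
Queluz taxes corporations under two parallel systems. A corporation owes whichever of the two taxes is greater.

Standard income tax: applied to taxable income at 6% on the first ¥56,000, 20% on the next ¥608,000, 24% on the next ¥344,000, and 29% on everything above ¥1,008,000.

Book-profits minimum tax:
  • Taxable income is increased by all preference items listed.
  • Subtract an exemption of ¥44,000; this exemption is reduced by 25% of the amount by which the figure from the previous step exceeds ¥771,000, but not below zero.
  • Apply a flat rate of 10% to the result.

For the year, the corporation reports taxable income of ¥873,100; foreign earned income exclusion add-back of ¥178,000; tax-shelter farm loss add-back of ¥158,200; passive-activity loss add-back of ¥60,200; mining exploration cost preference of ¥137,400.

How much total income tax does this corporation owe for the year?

¥175,144

Book-profits minimum tax:
  Adjusted income: ¥873,100 + ¥178,000 + ¥158,200 + ¥60,200 + ¥137,400 = ¥1,406,900
  Exemption: 25% × (¥1,406,900 − ¥771,000) = ¥158,975 ≥ ¥44,000, so the exemption is fully phased out
  Base: ¥1,406,900 − ¥0 = ¥1,406,900
  ¥1,406,900 × 10% = ¥140,690

Standard income tax:
  ¥56,000 × 6% = ¥3,360
  ¥608,000 × 20% = ¥121,600
  ¥209,100 × 24% = ¥50,184
  → ¥175,144

¥175,144 > ¥140,690, so the standard income tax governs.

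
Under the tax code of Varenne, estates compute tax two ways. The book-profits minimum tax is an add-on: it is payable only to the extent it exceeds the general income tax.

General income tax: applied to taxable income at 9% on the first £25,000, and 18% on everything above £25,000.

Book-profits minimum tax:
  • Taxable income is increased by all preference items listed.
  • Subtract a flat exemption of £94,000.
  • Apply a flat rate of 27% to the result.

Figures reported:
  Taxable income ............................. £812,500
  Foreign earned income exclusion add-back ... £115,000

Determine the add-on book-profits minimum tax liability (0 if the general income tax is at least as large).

£81,045

Book-profits minimum tax:
  Adjusted income: £812,500 + £115,000 = £927,500
  Less exemption £94,000 → base £833,500
  £833,500 × 27% = £225,045

General income tax:
  £25,000 × 9% = £2,250
  £787,500 × 18% = £141,750
  → £144,000

Excess of book-profits minimum tax over general income tax: £225,045 − £144,000 = £81,045.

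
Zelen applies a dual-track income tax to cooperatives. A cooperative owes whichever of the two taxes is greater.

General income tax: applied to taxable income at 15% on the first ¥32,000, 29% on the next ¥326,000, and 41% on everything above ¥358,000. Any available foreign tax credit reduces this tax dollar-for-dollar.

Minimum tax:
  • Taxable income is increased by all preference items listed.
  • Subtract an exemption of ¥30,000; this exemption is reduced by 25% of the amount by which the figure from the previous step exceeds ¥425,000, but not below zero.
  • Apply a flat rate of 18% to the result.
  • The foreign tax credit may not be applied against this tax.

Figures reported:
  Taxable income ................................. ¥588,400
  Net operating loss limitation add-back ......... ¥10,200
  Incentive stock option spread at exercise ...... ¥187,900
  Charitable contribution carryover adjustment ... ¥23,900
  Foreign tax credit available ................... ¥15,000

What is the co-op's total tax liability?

General income tax:
  ¥32,000 × 15% = ¥4,800
  ¥326,000 × 29% = ¥94,540
  ¥230,400 × 41% = ¥94,464
  → ¥193,804
  Less foreign tax credit ¥15,000 → ¥178,804

Minimum tax:
  Adjusted income: ¥588,400 + ¥10,200 + ¥187,900 + ¥23,900 = ¥810,400
  Exemption: 25% × (¥810,400 − ¥425,000) = ¥96,350 ≥ ¥30,000, so the exemption is fully phased out
  Base: ¥810,400 − ¥0 = ¥810,400
  ¥810,400 × 18% = ¥145,872

¥178,804 > ¥145,872, so the general income tax governs.

¥178,804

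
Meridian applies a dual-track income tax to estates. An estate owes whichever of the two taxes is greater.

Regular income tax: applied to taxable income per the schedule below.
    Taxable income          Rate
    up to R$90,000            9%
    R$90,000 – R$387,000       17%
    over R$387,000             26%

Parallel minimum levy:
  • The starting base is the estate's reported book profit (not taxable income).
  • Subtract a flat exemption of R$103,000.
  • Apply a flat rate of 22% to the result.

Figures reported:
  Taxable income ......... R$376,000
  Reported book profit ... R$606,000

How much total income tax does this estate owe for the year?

R$110,660

Regular income tax:
  R$90,000 × 9% = R$8,100
  R$286,000 × 17% = R$48,620
  → R$56,720

Parallel minimum levy:
  Base (reported book profit): R$606,000
  Less exemption R$103,000 → base R$503,000
  R$503,000 × 22% = R$110,660

R$110,660 > R$56,720, so the parallel minimum levy is the binding amount.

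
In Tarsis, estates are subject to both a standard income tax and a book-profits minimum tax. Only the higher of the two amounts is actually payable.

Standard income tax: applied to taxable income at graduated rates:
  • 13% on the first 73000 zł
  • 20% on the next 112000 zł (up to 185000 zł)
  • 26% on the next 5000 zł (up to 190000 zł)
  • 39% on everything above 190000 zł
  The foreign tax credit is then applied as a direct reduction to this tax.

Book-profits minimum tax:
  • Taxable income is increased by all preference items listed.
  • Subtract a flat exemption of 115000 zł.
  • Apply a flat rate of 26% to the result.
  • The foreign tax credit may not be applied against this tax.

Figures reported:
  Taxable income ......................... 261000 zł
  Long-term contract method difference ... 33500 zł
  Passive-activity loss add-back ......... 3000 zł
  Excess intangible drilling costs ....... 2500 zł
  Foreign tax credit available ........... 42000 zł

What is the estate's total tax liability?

48100 zł

Standard income tax:
  73000 zł × 13% = 9490 zł
  112000 zł × 20% = 22400 zł
  5000 zł × 26% = 1300 zł
  71000 zł × 39% = 27690 zł
  → 60880 zł
  Less foreign tax credit 42000 zł → 18880 zł

Book-profits minimum tax:
  Adjusted income: 261000 zł + 33500 zł + 3000 zł + 2500 zł = 300000 zł
  Less exemption 115000 zł → base 185000 zł
  185000 zł × 26% = 48100 zł

48100 zł > 18880 zł, so the book-profits minimum tax is the binding amount.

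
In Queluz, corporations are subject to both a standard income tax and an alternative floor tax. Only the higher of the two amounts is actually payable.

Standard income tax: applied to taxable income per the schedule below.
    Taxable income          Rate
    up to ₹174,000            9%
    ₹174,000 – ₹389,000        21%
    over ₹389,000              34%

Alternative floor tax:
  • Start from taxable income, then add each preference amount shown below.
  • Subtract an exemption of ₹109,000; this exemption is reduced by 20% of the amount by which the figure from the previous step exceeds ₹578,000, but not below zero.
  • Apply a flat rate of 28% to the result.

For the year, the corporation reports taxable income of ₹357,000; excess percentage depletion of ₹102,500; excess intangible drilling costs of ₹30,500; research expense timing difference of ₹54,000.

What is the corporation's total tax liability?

₹121,800

Standard income tax:
  ₹174,000 × 9% = ₹15,660
  ₹183,000 × 21% = ₹38,430
  → ₹54,090

Alternative floor tax:
  Adjusted income: ₹357,000 + ₹102,500 + ₹30,500 + ₹54,000 = ₹544,000
  Exemption: ₹544,000 ≤ ₹578,000, so full ₹109,000 applies
  Base: ₹544,000 − ₹109,000 = ₹435,000
  ₹435,000 × 28% = ₹121,800

₹121,800 > ₹54,090, so the alternative floor tax is the binding amount.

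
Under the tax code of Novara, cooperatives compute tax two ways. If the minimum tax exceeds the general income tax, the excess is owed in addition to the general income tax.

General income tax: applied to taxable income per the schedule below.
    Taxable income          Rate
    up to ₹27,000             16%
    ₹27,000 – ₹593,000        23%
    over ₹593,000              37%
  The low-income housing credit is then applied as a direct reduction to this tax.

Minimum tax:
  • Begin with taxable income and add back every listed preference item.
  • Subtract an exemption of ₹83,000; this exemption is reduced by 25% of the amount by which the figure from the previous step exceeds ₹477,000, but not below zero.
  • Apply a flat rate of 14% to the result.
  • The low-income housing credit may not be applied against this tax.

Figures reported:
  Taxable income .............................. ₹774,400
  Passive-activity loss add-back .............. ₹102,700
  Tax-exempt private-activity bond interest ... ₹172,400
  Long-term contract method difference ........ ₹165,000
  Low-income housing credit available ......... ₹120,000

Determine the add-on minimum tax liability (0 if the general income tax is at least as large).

₹88,412

Minimum tax:
  Adjusted income: ₹774,400 + ₹102,700 + ₹172,400 + ₹165,000 = ₹1,214,500
  Exemption: 25% × (₹1,214,500 − ₹477,000) = ₹184,375 ≥ ₹83,000, so the exemption is fully phased out
  Base: ₹1,214,500 − ₹0 = ₹1,214,500
  ₹1,214,500 × 14% = ₹170,030

General income tax:
  ₹27,000 × 16% = ₹4,320
  ₹566,000 × 23% = ₹130,180
  ₹181,400 × 37% = ₹67,118
  → ₹201,618
  Less low-income housing credit ₹120,000 → ₹81,618

Excess of minimum tax over general income tax: ₹170,030 − ₹81,618 = ₹88,412.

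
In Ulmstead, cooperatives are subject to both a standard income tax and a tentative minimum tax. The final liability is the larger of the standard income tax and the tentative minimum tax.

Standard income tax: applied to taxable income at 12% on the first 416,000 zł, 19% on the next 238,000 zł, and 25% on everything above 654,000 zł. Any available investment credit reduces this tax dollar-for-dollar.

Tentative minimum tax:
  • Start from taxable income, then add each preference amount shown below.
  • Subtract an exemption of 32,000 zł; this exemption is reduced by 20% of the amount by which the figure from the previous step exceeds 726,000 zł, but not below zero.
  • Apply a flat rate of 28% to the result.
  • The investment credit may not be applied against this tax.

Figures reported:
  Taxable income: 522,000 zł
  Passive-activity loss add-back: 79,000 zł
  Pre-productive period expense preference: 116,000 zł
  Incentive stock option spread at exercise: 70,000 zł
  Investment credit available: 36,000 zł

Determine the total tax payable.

214,816 zł

Standard income tax:
  416,000 zł × 12% = 49,920 zł
  106,000 zł × 19% = 20,140 zł
  → 70,060 zł
  Less investment credit 36,000 zł → 34,060 zł

Tentative minimum tax:
  Adjusted income: 522,000 zł + 79,000 zł + 116,000 zł + 70,000 zł = 787,000 zł
  Exemption: 32,000 zł − 20% × (787,000 zł − 726,000 zł) = 32,000 zł − 12,200 zł = 19,800 zł
  Base: 787,000 zł − 19,800 zł = 767,200 zł
  767,200 zł × 28% = 214,816 zł

214,816 zł > 34,060 zł, so the tentative minimum tax is the binding amount.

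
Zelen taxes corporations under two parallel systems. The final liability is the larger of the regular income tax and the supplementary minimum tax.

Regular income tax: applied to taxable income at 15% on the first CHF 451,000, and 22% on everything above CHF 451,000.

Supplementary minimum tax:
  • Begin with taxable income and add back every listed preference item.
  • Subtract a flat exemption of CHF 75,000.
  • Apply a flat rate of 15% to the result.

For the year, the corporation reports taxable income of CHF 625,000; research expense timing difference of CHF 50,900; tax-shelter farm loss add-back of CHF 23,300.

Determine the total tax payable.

CHF 105,930

Supplementary minimum tax:
  Adjusted income: CHF 625,000 + CHF 50,900 + CHF 23,300 = CHF 699,200
  Less exemption CHF 75,000 → base CHF 624,200
  CHF 624,200 × 15% = CHF 93,630

Regular income tax:
  CHF 451,000 × 15% = CHF 67,650
  CHF 174,000 × 22% = CHF 38,280
  → CHF 105,930

CHF 105,930 > CHF 93,630, so the regular income tax governs.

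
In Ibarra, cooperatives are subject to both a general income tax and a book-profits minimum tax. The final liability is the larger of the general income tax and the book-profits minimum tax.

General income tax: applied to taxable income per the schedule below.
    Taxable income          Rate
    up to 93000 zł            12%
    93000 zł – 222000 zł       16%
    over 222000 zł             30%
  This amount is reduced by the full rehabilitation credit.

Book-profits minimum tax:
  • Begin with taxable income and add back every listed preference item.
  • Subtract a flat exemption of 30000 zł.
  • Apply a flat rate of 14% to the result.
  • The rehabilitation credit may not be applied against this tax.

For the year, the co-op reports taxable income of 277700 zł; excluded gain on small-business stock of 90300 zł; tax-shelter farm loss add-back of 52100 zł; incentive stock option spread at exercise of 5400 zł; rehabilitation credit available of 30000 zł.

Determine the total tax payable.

55370 zł

General income tax:
  93000 zł × 12% = 11160 zł
  129000 zł × 16% = 20640 zł
  55700 zł × 30% = 16710 zł
  → 48510 zł
  Less rehabilitation credit 30000 zł → 18510 zł

Book-profits minimum tax:
  Adjusted income: 277700 zł + 90300 zł + 52100 zł + 5400 zł = 425500 zł
  Less exemption 30000 zł → base 395500 zł
  395500 zł × 14% = 55370 zł

55370 zł > 18510 zł, so the book-profits minimum tax is the binding amount.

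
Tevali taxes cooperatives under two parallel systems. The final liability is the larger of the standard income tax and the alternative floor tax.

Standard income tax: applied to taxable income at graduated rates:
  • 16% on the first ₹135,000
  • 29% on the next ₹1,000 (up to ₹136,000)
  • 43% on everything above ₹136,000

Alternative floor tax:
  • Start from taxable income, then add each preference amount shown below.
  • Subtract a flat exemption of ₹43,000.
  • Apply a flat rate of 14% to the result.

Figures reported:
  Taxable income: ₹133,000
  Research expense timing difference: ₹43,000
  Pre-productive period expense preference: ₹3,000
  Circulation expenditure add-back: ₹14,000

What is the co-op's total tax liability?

Standard income tax:
  ₹133,000 × 16% = ₹21,280

Alternative floor tax:
  Adjusted income: ₹133,000 + ₹43,000 + ₹3,000 + ₹14,000 = ₹193,000
  Less exemption ₹43,000 → base ₹150,000
  ₹150,000 × 14% = ₹21,000

₹21,280 > ₹21,000, so the standard income tax governs.

₹21,280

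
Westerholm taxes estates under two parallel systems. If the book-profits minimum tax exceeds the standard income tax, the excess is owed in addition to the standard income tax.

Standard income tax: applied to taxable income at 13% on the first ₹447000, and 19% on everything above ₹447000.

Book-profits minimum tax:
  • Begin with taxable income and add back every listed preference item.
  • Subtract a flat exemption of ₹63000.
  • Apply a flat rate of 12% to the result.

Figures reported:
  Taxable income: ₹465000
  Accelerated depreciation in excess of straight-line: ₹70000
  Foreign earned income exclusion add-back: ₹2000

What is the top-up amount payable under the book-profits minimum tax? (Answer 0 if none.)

₹0

Standard income tax:
  ₹447000 × 13% = ₹58110
  ₹18000 × 19% = ₹3420
  → ₹61530

Book-profits minimum tax:
  Adjusted income: ₹465000 + ₹70000 + ₹2000 = ₹537000
  Less exemption ₹63000 → base ₹474000
  ₹474000 × 12% = ₹56880

₹56880 ≤ ₹61530, so no add-on is due.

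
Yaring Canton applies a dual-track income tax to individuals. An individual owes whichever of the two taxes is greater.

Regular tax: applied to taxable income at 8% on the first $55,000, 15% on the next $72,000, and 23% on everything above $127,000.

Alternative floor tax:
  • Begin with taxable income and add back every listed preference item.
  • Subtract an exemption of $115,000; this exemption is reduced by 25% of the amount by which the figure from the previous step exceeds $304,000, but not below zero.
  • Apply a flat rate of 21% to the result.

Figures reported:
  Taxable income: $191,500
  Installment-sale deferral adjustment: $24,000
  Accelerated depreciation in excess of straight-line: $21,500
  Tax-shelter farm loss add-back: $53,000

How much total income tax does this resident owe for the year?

Alternative floor tax:
  Adjusted income: $191,500 + $24,000 + $21,500 + $53,000 = $290,000
  Exemption: $290,000 ≤ $304,000, so full $115,000 applies
  Base: $290,000 − $115,000 = $175,000
  $175,000 × 21% = $36,750

Regular tax:
  $55,000 × 8% = $4,400
  $72,000 × 15% = $10,800
  $64,500 × 23% = $14,835
  → $30,035

$36,750 > $30,035, so the alternative floor tax is the binding amount.

$36,750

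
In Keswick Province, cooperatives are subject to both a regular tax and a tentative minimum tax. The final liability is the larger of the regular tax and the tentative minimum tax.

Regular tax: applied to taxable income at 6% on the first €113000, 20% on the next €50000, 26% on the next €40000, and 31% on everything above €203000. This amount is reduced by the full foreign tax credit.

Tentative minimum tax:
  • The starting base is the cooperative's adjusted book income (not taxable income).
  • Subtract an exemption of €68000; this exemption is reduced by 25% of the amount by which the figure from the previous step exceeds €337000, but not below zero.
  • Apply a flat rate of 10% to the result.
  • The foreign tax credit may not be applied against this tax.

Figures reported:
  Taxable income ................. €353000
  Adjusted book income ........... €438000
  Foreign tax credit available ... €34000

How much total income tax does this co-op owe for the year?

€39680

Tentative minimum tax:
  Base (adjusted book income): €438000
  Exemption: €68000 − 25% × (€438000 − €337000) = €68000 − €25250 = €42750
  Base: €438000 − €42750 = €395250
  €395250 × 10% = €39525

Regular tax:
  €113000 × 6% = €6780
  €50000 × 20% = €10000
  €40000 × 26% = €10400
  €150000 × 31% = €46500
  → €73680
  Less foreign tax credit €34000 → €39680

€39680 > €39525, so the regular tax governs.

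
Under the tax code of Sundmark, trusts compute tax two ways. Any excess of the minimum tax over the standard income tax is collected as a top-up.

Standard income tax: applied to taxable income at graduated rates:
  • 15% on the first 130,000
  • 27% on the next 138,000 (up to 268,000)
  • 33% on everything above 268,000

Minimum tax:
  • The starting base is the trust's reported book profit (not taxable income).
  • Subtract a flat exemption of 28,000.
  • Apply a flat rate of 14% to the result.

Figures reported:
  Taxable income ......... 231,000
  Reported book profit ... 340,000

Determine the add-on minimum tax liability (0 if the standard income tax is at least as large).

0

Standard income tax:
  130,000 × 15% = 19,500
  101,000 × 27% = 27,270
  → 46,770

Minimum tax:
  Base (reported book profit): 340,000
  Less exemption 28,000 → base 312,000
  312,000 × 14% = 43,680

43,680 ≤ 46,770, so no add-on is due.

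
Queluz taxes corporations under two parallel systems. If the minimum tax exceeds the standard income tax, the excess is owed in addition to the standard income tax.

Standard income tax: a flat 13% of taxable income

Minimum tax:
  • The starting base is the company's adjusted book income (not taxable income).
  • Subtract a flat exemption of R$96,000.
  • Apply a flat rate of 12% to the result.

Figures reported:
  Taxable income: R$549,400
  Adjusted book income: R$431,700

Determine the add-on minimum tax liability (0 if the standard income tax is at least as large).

R$0

Minimum tax:
  Base (adjusted book income): R$431,700
  Less exemption R$96,000 → base R$335,700
  R$335,700 × 12% = R$40,284

Standard income tax:
  R$549,400 × 13% = R$71,422

R$40,284 ≤ R$71,422, so no add-on is due.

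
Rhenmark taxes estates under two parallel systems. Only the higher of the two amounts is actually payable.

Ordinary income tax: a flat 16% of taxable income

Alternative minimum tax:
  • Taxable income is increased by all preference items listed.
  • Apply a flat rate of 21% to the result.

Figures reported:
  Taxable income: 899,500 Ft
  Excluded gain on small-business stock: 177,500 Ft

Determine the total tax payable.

Ordinary income tax:
  899,500 Ft × 16% = 143,920 Ft

Alternative minimum tax:
  Adjusted income: 899,500 Ft + 177,500 Ft = 1,077,000 Ft
  1,077,000 Ft × 21% = 226,170 Ft

226,170 Ft > 143,920 Ft, so the alternative minimum tax is the binding amount.

226,170 Ft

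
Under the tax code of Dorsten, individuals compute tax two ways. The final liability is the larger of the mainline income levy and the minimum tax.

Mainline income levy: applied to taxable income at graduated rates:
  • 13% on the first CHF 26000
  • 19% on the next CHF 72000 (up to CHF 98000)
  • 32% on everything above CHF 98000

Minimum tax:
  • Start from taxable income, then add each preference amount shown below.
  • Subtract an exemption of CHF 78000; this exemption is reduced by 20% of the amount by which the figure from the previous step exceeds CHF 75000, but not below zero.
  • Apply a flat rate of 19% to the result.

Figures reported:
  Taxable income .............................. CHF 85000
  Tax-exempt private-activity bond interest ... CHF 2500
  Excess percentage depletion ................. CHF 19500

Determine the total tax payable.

CHF 14590

Mainline income levy:
  CHF 26000 × 13% = CHF 3380
  CHF 59000 × 19% = CHF 11210
  → CHF 14590

Minimum tax:
  Adjusted income: CHF 85000 + CHF 2500 + CHF 19500 = CHF 107000
  Exemption: CHF 78000 − 20% × (CHF 107000 − CHF 75000) = CHF 78000 − CHF 6400 = CHF 71600
  Base: CHF 107000 − CHF 71600 = CHF 35400
  CHF 35400 × 19% = CHF 6726

CHF 14590 > CHF 6726, so the mainline income levy governs.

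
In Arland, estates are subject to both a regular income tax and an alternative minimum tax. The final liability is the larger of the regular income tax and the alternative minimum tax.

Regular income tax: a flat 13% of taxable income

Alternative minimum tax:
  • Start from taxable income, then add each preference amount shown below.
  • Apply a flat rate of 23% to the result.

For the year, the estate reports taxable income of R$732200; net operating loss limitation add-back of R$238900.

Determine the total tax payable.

Alternative minimum tax:
  Adjusted income: R$732200 + R$238900 = R$971100
  R$971100 × 23% = R$223353

Regular income tax:
  R$732200 × 13% = R$95186

R$223353 > R$95186, so the alternative minimum tax is the binding amount.

R$223353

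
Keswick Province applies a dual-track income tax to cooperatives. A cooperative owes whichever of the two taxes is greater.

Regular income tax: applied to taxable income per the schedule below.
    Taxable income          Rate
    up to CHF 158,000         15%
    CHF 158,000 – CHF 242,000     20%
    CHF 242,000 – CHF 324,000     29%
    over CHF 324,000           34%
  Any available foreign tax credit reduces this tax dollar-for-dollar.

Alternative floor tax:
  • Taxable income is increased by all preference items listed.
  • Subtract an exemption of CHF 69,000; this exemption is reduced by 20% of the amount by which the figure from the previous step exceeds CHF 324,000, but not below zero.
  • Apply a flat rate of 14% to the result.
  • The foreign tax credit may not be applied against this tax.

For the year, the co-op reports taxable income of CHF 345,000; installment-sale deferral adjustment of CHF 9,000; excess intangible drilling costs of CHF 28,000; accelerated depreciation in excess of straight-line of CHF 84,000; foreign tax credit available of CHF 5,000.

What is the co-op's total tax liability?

CHF 66,420

Regular income tax:
  CHF 158,000 × 15% = CHF 23,700
  CHF 84,000 × 20% = CHF 16,800
  CHF 82,000 × 29% = CHF 23,780
  CHF 21,000 × 34% = CHF 7,140
  → CHF 71,420
  Less foreign tax credit CHF 5,000 → CHF 66,420

Alternative floor tax:
  Adjusted income: CHF 345,000 + CHF 9,000 + CHF 28,000 + CHF 84,000 = CHF 466,000
  Exemption: CHF 69,000 − 20% × (CHF 466,000 − CHF 324,000) = CHF 69,000 − CHF 28,400 = CHF 40,600
  Base: CHF 466,000 − CHF 40,600 = CHF 425,400
  CHF 425,400 × 14% = CHF 59,556

CHF 66,420 > CHF 59,556, so the regular income tax governs.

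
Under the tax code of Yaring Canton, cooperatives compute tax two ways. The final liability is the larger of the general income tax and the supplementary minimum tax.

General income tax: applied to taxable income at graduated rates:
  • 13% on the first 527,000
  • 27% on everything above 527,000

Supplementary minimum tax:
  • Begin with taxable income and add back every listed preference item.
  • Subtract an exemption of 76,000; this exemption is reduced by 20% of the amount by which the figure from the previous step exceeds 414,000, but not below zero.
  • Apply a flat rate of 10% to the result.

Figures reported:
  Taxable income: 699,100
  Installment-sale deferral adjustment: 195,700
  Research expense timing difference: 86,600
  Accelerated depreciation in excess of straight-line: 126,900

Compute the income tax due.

General income tax:
  527,000 × 13% = 68,510
  172,100 × 27% = 46,467
  → 114,977

Supplementary minimum tax:
  Adjusted income: 699,100 + 195,700 + 86,600 + 126,900 = 1,108,300
  Exemption: 20% × (1,108,300 − 414,000) = 138,860 ≥ 76,000, so the exemption is fully phased out
  Base: 1,108,300 − 0 = 1,108,300
  1,108,300 × 10% = 110,830

114,977 > 110,830, so the general income tax governs.

114,977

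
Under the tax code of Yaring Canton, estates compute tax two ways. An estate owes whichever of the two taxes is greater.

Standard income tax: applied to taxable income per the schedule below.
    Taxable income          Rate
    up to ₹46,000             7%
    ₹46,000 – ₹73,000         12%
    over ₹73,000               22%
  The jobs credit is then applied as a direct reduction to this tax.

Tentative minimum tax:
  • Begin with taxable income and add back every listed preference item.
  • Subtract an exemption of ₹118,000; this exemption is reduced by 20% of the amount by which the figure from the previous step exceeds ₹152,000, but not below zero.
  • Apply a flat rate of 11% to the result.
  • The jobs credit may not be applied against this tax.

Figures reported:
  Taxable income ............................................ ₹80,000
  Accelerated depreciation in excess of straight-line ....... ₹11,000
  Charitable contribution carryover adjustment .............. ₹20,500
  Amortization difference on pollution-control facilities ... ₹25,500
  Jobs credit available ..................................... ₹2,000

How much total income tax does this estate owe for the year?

₹6,000

Standard income tax:
  ₹46,000 × 7% = ₹3,220
  ₹27,000 × 12% = ₹3,240
  ₹7,000 × 22% = ₹1,540
  → ₹8,000
  Less jobs credit ₹2,000 → ₹6,000

Tentative minimum tax:
  Adjusted income: ₹80,000 + ₹11,000 + ₹20,500 + ₹25,500 = ₹137,000
  Exemption: ₹137,000 ≤ ₹152,000, so full ₹118,000 applies
  Base: ₹137,000 − ₹118,000 = ₹19,000
  ₹19,000 × 11% = ₹2,090

₹6,000 > ₹2,090, so the standard income tax governs.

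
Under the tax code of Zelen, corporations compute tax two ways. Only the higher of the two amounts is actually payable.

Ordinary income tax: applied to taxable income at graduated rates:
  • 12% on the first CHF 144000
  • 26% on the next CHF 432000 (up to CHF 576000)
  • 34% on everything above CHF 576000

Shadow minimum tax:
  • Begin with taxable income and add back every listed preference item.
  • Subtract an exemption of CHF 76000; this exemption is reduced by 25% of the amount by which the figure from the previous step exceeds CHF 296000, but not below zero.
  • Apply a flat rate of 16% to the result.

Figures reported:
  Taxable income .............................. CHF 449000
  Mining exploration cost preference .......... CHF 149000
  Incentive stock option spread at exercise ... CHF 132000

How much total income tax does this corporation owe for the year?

Shadow minimum tax:
  Adjusted income: CHF 449000 + CHF 149000 + CHF 132000 = CHF 730000
  Exemption: 25% × (CHF 730000 − CHF 296000) = CHF 108500 ≥ CHF 76000, so the exemption is fully phased out
  Base: CHF 730000 − CHF 0 = CHF 730000
  CHF 730000 × 16% = CHF 116800

Ordinary income tax:
  CHF 144000 × 12% = CHF 17280
  CHF 305000 × 26% = CHF 79300
  → CHF 96580

CHF 116800 > CHF 96580, so the shadow minimum tax is the binding amount.

CHF 116800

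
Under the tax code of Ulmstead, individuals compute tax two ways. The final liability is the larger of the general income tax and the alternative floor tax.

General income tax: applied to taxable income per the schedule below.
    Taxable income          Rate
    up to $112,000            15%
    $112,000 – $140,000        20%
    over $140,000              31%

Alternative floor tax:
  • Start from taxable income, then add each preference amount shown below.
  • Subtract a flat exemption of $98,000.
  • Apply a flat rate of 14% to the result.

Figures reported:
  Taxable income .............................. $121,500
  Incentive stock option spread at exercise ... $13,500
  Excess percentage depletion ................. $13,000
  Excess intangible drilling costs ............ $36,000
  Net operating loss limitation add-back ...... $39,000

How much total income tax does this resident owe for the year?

Alternative floor tax:
  Adjusted income: $121,500 + $13,500 + $13,000 + $36,000 + $39,000 = $223,000
  Less exemption $98,000 → base $125,000
  $125,000 × 14% = $17,500

General income tax:
  $112,000 × 15% = $16,800
  $9,500 × 20% = $1,900
  → $18,700

$18,700 > $17,500, so the general income tax governs.

$18,700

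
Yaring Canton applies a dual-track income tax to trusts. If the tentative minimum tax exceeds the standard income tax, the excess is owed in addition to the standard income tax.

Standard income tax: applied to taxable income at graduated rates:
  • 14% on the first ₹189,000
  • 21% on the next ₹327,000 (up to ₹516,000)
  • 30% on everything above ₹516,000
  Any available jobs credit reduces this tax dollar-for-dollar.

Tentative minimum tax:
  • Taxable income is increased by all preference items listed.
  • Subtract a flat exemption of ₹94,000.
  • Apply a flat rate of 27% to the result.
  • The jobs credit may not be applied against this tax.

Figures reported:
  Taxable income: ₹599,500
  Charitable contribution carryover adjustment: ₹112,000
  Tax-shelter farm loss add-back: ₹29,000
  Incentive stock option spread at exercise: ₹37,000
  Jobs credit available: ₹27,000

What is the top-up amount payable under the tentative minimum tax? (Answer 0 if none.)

Standard income tax:
  ₹189,000 × 14% = ₹26,460
  ₹327,000 × 21% = ₹68,670
  ₹83,500 × 30% = ₹25,050
  → ₹120,180
  Less jobs credit ₹27,000 → ₹93,180

Tentative minimum tax:
  Adjusted income: ₹599,500 + ₹112,000 + ₹29,000 + ₹37,000 = ₹777,500
  Less exemption ₹94,000 → base ₹683,500
  ₹683,500 × 27% = ₹184,545

Excess of tentative minimum tax over standard income tax: ₹184,545 − ₹93,180 = ₹91,365.

₹91,365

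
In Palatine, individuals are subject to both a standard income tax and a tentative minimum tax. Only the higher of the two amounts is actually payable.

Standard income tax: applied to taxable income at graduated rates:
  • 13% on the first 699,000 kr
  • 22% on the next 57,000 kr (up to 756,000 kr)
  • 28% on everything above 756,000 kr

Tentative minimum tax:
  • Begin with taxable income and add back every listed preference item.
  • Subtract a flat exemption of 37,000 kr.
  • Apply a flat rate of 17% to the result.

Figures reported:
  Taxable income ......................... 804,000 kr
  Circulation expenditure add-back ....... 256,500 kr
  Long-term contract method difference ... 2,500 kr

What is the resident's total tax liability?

Standard income tax:
  699,000 kr × 13% = 90,870 kr
  57,000 kr × 22% = 12,540 kr
  48,000 kr × 28% = 13,440 kr
  → 116,850 kr

Tentative minimum tax:
  Adjusted income: 804,000 kr + 256,500 kr + 2,500 kr = 1,063,000 kr
  Less exemption 37,000 kr → base 1,026,000 kr
  1,026,000 kr × 17% = 174,420 kr

174,420 kr > 116,850 kr, so the tentative minimum tax is the binding amount.

174,420 kr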